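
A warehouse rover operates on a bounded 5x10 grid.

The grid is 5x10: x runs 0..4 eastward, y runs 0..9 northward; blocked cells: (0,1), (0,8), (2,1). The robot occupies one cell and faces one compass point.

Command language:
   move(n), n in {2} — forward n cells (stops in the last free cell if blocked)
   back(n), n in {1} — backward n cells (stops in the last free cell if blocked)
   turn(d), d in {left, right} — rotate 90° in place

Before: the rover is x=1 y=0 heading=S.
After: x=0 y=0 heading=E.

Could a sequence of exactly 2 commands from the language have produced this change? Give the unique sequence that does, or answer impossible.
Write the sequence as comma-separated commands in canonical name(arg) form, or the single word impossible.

key: running back(1) before turn(left) would end elsewhere — order is forced
begin: x=1 y=0 heading=S
step 1 (turn(left)): x=1 y=0 heading=E
step 2 (back(1)): x=0 y=0 heading=E
no other 2-command option fits: unique.

turn(left), back(1)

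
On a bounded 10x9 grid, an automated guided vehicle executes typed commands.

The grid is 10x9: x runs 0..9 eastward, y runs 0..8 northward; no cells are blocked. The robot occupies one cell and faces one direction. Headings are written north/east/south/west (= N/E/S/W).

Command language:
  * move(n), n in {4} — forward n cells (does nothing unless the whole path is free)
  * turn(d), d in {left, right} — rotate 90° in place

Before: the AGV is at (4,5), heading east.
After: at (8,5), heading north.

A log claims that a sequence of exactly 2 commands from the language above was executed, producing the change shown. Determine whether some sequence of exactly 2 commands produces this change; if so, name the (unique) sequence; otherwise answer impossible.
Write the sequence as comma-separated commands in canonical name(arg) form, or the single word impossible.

key: position moved to (8,5) AND the heading swung to N — translation plus rotation needed
from: at (4,5), heading east
step 1 (move(4)): at (8,5), heading east
step 2 (turn(left)): at (8,5), heading north
all 9 alternatives checked — unique.

move(4), turn(left)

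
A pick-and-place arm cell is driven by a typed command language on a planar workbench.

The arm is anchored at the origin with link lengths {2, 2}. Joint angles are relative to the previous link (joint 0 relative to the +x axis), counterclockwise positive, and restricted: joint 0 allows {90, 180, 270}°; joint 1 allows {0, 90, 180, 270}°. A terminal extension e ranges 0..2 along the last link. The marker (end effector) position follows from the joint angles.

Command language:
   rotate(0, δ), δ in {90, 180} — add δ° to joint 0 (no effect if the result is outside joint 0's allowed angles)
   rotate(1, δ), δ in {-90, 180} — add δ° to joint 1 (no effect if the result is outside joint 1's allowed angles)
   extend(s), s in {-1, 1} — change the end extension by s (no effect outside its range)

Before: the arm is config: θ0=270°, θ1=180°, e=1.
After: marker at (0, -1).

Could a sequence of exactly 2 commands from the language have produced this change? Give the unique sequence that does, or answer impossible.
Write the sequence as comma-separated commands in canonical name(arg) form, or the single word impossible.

rotate(0, 90), rotate(0, 180)

key: order matters: swapping rotate(0, 90) and rotate(0, 180) lands elsewhere
initial: config: θ0=270°, θ1=180°, e=1
1. rotate(0, 90) → config: θ0=270°, θ1=180°, e=1
2. rotate(0, 180) → config: θ0=90°, θ1=180°, e=1
all 36 alternatives checked — unique.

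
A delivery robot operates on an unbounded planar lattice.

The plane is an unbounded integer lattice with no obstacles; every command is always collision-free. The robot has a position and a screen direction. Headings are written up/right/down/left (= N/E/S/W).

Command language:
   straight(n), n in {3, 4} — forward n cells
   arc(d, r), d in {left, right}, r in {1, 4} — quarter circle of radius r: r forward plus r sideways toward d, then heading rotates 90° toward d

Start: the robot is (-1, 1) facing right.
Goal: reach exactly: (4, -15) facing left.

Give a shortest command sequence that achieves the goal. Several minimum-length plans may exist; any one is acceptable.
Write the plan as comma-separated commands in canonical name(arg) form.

arc(right, 4), arc(left, 4), arc(right, 4), arc(right, 4), straight(3)

from: (-1, 1) facing right
[1] after arc(right, 4): (3, -3) facing down
[2] after arc(left, 4): (7, -7) facing right
[3] after arc(right, 4): (11, -11) facing down
[4] after arc(right, 4): (7, -15) facing left
[5] after straight(3): (4, -15) facing left
no 4-step plan works, so 5 is optimal.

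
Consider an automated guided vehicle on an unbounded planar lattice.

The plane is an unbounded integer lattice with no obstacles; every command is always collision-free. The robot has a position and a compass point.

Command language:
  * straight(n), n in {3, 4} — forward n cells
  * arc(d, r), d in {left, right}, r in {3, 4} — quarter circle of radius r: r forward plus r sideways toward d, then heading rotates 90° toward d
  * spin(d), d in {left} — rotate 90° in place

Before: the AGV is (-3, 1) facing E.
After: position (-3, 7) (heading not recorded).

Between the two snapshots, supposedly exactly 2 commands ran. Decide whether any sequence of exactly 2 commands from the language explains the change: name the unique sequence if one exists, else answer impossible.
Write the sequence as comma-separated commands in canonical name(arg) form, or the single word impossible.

arc(left, 3), arc(left, 3)

initial: (-3, 1) facing E
step 1 (arc(left, 3)): (0, 4) facing N
step 2 (arc(left, 3)): (-3, 7) facing W
no other 2-command option fits: unique.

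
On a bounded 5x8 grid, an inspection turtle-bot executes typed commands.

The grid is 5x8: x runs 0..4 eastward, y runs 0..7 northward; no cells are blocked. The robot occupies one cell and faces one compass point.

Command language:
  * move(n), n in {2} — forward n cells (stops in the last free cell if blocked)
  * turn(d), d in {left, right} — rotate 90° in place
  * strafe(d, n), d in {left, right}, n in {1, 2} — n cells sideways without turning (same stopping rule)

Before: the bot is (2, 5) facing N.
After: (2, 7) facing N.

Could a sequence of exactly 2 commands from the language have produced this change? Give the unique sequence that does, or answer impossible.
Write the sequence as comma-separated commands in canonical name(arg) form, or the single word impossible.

move(2), move(2)

key: the second move(2) runs into the grid edge before its full distance
begin: (2, 5) facing N
step 1 (move(2)): (2, 7) facing N
step 2 (move(2)): (2, 7) facing N
no other 2-command option fits: unique.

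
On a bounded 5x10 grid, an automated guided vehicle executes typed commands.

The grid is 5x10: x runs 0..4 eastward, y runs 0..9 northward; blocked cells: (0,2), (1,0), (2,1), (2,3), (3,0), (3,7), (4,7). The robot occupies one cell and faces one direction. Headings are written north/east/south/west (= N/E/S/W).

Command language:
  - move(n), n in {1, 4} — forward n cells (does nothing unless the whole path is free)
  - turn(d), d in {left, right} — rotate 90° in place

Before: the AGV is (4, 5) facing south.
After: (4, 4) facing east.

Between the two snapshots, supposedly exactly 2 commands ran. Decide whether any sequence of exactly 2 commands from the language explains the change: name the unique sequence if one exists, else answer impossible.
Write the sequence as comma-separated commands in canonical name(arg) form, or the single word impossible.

key: running turn(left) before move(1) would end elsewhere — order is forced
from: (4, 5) facing south
1. move(1) → (4, 4) facing south
2. turn(left) → (4, 4) facing east
all 16 alternatives checked — unique.

move(1), turn(left)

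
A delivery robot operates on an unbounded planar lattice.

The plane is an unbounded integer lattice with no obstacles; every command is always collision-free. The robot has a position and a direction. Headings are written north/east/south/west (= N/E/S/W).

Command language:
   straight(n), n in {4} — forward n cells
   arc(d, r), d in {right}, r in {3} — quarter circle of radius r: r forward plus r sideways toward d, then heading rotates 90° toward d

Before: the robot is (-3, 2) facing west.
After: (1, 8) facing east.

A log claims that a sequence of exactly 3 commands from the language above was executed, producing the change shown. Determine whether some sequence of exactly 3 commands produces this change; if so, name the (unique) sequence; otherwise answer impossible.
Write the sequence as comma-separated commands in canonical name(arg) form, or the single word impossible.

arc(right, 3), arc(right, 3), straight(4)

key: order matters: swapping arc(right, 3) and straight(4) lands elsewhere
begin: (-3, 2) facing west
t=1 arc(right, 3) ⇒ (-6, 5) facing north
t=2 arc(right, 3) ⇒ (-3, 8) facing east
t=3 straight(4) ⇒ (1, 8) facing east
uniquely the one of 8 3-step routes that fits.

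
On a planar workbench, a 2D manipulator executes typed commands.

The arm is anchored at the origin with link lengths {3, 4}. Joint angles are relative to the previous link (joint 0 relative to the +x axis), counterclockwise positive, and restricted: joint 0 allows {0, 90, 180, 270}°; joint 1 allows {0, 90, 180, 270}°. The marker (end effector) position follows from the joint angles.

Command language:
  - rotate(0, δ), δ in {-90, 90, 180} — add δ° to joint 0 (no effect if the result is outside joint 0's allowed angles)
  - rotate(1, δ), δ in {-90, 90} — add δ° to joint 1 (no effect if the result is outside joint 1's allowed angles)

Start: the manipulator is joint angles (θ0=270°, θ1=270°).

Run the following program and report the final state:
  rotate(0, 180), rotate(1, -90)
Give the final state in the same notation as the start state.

joint angles (θ0=90°, θ1=180°)

initial: joint angles (θ0=270°, θ1=270°)
1. rotate(0, 180) → joint angles (θ0=90°, θ1=270°)
2. rotate(1, -90) → joint angles (θ0=90°, θ1=180°)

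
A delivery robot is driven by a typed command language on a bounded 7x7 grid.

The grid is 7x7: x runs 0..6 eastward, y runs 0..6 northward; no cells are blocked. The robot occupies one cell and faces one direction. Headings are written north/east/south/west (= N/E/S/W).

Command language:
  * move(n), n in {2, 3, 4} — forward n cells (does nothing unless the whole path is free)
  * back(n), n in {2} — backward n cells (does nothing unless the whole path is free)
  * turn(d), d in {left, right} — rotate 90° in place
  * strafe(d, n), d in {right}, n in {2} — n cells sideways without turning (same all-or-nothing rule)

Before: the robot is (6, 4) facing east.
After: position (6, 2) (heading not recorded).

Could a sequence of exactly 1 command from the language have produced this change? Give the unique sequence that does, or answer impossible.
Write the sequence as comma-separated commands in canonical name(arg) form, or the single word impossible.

strafe(right, 2)

t0: (6, 4) facing east
t=1 strafe(right, 2) ⇒ (6, 2) facing east
uniquely the one of 7 1-step routes that fits.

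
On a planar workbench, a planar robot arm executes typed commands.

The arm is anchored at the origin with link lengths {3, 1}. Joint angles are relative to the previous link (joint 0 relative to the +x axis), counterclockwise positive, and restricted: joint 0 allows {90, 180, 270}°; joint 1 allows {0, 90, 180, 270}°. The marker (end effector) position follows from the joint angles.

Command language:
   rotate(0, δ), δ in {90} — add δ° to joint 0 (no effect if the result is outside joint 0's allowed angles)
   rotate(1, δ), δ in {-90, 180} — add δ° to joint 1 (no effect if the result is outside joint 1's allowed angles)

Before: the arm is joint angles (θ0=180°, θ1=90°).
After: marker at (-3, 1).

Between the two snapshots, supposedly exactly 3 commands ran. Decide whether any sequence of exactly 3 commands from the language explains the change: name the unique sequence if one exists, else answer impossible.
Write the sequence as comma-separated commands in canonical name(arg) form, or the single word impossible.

rotate(1, 180), rotate(1, 180), rotate(1, 180)

t0: joint angles (θ0=180°, θ1=90°)
step 1 (rotate(1, 180)): joint angles (θ0=180°, θ1=270°)
step 2 (rotate(1, 180)): joint angles (θ0=180°, θ1=90°)
step 3 (rotate(1, 180)): joint angles (θ0=180°, θ1=270°)
all 27 alternatives checked — unique.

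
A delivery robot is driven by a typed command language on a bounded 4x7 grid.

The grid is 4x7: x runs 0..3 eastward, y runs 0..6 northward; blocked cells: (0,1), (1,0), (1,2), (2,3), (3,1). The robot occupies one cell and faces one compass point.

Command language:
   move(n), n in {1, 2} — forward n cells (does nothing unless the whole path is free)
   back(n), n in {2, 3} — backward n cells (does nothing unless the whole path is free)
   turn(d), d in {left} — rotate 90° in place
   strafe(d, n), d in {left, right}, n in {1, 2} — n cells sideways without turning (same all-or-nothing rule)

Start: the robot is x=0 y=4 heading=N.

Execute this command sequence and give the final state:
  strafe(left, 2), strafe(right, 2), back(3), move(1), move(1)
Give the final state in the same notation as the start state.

x=2 y=6 heading=N

start: x=0 y=4 heading=N
[1] after strafe(left, 2): x=0 y=4 heading=N
[2] after strafe(right, 2): x=2 y=4 heading=N
[3] after back(3): x=2 y=4 heading=N
[4] after move(1): x=2 y=5 heading=N
[5] after move(1): x=2 y=6 heading=N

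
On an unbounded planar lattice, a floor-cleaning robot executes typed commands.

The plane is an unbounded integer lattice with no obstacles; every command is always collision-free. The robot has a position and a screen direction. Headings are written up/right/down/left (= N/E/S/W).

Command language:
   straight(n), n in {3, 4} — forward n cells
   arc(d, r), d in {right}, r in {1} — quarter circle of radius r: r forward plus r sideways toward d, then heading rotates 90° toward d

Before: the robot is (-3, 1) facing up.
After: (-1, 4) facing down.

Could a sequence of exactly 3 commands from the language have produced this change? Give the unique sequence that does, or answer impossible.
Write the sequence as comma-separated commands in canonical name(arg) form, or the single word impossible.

straight(3), arc(right, 1), arc(right, 1)

key: cell and facing (now S) both changed — the 3 commands mix motion and turning
start: (-3, 1) facing up
t=1 straight(3) ⇒ (-3, 4) facing up
t=2 arc(right, 1) ⇒ (-2, 5) facing right
t=3 arc(right, 1) ⇒ (-1, 4) facing down
all 27 alternatives checked — unique.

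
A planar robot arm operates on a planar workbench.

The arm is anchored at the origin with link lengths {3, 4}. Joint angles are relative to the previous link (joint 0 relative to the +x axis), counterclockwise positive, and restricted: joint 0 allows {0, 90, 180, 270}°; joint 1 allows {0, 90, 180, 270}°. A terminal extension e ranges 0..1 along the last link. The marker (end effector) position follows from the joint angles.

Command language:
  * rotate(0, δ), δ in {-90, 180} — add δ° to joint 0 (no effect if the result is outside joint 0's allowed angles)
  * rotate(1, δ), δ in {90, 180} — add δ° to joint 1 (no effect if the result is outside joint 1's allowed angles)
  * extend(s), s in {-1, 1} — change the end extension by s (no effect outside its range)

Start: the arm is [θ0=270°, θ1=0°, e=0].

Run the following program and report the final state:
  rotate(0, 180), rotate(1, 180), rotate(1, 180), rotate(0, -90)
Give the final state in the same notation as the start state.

[θ0=0°, θ1=0°, e=0]

begin: [θ0=270°, θ1=0°, e=0]
step 1 (rotate(0, 180)): [θ0=90°, θ1=0°, e=0]
step 2 (rotate(1, 180)): [θ0=90°, θ1=180°, e=0]
step 3 (rotate(1, 180)): [θ0=90°, θ1=0°, e=0]
step 4 (rotate(0, -90)): [θ0=0°, θ1=0°, e=0]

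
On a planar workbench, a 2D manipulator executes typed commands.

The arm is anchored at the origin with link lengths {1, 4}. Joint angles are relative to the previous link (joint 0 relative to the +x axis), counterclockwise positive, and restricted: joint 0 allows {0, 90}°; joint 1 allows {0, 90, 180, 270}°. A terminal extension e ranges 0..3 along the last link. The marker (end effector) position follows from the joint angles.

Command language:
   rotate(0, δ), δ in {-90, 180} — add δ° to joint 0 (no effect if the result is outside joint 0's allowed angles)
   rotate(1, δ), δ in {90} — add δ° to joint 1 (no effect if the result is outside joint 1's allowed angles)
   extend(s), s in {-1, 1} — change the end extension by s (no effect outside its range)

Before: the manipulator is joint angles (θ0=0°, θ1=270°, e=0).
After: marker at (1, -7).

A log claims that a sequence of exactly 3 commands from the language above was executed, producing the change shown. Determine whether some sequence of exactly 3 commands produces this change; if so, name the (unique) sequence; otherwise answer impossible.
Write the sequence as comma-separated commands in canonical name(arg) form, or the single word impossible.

from: joint angles (θ0=0°, θ1=270°, e=0)
[1] after extend(1): joint angles (θ0=0°, θ1=270°, e=1)
[2] after extend(1): joint angles (θ0=0°, θ1=270°, e=2)
[3] after extend(1): joint angles (θ0=0°, θ1=270°, e=3)
no other 3-command option fits: unique.

extend(1), extend(1), extend(1)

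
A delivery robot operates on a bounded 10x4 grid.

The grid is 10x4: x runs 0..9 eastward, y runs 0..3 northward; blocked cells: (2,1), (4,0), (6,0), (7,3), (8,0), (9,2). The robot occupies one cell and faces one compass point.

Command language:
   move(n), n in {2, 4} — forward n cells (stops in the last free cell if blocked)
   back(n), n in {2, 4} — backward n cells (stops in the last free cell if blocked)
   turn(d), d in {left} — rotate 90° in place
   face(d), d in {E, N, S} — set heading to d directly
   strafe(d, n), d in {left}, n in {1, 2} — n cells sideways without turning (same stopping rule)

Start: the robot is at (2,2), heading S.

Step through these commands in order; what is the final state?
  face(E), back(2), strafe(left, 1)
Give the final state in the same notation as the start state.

initial: at (2,2), heading S
1. face(E) → at (2,2), heading E
2. back(2) → at (0,2), heading E
3. strafe(left, 1) → at (0,3), heading E

at (0,3), heading E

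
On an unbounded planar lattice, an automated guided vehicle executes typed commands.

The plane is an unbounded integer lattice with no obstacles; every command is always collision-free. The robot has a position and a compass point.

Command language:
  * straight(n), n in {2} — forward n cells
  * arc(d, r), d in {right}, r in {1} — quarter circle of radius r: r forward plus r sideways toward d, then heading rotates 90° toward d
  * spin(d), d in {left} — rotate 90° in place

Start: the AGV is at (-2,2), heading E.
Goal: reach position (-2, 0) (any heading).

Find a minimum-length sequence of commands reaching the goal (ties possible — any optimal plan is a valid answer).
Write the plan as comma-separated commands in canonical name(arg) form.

arc(right, 1), arc(right, 1)

t0: at (-2,2), heading E
t=1 arc(right, 1) ⇒ at (-1,1), heading S
t=2 arc(right, 1) ⇒ at (-2,0), heading W
nothing shorter than 2 reaches the goal.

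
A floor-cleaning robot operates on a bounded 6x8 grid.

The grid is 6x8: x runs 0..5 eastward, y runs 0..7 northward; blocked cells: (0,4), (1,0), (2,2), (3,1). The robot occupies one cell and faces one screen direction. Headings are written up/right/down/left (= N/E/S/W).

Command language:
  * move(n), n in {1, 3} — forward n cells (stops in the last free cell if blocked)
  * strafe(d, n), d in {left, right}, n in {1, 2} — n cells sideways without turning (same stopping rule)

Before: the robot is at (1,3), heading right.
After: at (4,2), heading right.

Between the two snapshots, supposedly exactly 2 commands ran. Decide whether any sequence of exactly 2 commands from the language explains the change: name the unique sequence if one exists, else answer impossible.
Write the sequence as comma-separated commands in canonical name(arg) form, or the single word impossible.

move(3), strafe(right, 1)

key: running strafe(right, 1) before move(3) would end elsewhere — order is forced
t0: at (1,3), heading right
1. move(3) → at (4,3), heading right
2. strafe(right, 1) → at (4,2), heading right
no rival 2-sequence matches.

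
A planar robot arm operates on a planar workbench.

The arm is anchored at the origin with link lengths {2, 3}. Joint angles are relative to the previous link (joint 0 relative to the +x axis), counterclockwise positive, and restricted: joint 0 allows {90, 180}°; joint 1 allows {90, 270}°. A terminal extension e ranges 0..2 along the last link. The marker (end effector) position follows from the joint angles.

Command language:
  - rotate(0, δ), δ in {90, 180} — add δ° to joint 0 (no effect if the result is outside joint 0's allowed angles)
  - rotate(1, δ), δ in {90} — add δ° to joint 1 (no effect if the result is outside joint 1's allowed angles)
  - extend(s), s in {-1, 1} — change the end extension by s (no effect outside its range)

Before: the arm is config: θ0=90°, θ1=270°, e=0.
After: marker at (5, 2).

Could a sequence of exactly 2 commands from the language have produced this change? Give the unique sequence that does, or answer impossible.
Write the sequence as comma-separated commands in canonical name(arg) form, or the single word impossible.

from: config: θ0=90°, θ1=270°, e=0
t=1 extend(1) ⇒ config: θ0=90°, θ1=270°, e=1
t=2 extend(1) ⇒ config: θ0=90°, θ1=270°, e=2
no other 2-command option fits: unique.

extend(1), extend(1)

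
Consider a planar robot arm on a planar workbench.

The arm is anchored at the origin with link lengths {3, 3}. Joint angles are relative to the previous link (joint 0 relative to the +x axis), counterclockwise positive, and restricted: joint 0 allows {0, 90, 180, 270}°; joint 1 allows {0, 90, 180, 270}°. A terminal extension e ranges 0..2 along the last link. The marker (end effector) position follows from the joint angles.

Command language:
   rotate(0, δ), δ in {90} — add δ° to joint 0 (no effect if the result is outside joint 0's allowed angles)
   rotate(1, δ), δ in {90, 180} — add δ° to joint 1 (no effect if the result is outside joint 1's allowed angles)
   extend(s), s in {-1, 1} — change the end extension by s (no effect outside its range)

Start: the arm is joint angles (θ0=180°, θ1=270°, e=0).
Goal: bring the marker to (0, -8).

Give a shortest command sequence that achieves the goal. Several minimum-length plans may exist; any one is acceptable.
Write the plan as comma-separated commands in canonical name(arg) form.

begin: joint angles (θ0=180°, θ1=270°, e=0)
[1] after extend(1): joint angles (θ0=180°, θ1=270°, e=1)
[2] after extend(1): joint angles (θ0=180°, θ1=270°, e=2)
[3] after rotate(1, 90): joint angles (θ0=180°, θ1=0°, e=2)
[4] after rotate(0, 90): joint angles (θ0=270°, θ1=0°, e=2)
nothing shorter than 4 reaches the goal.

extend(1), extend(1), rotate(1, 90), rotate(0, 90)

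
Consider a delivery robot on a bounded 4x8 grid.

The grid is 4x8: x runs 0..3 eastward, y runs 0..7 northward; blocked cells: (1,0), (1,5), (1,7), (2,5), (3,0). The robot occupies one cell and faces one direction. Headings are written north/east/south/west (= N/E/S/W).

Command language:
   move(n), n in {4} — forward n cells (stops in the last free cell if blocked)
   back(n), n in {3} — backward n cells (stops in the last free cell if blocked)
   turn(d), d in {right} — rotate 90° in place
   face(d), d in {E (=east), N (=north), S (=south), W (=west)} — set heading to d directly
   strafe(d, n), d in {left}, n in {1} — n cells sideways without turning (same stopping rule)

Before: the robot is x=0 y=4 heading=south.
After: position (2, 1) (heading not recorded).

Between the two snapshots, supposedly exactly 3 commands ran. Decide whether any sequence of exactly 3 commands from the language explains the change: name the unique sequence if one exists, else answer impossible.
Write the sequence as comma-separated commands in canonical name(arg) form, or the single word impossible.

key: move(4) is stopped early by the blocked cell at (1,0)
t0: x=0 y=4 heading=south
1. strafe(left, 1) → x=1 y=4 heading=south
2. move(4) → x=1 y=1 heading=south
3. strafe(left, 1) → x=2 y=1 heading=south
all 512 alternatives checked — unique.

strafe(left, 1), move(4), strafe(left, 1)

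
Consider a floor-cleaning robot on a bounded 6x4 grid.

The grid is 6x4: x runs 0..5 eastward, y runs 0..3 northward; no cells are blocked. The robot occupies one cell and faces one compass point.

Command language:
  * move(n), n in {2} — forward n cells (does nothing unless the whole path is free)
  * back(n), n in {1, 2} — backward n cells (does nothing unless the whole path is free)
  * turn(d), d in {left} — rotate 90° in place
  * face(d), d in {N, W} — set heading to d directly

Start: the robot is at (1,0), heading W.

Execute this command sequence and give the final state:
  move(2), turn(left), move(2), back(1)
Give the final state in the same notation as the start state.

at (1,1), heading S

initial: at (1,0), heading W
step 1 (move(2)): at (1,0), heading W
step 2 (turn(left)): at (1,0), heading S
step 3 (move(2)): at (1,0), heading S
step 4 (back(1)): at (1,1), heading S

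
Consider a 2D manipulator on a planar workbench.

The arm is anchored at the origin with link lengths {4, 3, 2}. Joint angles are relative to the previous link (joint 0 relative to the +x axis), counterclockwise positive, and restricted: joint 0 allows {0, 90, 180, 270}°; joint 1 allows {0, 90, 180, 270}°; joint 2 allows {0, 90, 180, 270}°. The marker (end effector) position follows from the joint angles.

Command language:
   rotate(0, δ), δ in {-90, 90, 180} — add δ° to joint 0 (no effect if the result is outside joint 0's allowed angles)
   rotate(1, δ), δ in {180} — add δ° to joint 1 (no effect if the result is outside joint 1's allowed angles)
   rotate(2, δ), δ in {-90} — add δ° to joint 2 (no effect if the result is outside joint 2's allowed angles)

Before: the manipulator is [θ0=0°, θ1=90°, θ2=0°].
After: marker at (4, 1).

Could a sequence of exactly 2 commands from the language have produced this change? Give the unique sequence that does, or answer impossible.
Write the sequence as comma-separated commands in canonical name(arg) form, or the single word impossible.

rotate(2, -90), rotate(2, -90)

t0: [θ0=0°, θ1=90°, θ2=0°]
step 1 (rotate(2, -90)): [θ0=0°, θ1=90°, θ2=270°]
step 2 (rotate(2, -90)): [θ0=0°, θ1=90°, θ2=180°]
no rival 2-sequence matches.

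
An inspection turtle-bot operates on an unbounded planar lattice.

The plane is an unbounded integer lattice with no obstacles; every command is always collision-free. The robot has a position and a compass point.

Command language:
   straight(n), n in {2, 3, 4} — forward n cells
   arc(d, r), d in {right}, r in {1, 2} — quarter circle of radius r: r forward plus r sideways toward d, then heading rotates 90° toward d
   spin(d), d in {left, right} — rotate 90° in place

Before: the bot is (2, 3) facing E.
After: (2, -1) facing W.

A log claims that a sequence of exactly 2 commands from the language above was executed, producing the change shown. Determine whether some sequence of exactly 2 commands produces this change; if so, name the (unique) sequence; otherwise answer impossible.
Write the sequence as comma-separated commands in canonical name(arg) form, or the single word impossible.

key: cell and facing (now W) both changed — the 2 commands mix motion and turning
from: (2, 3) facing E
step 1 (arc(right, 2)): (4, 1) facing S
step 2 (arc(right, 2)): (2, -1) facing W
no other 2-command option fits: unique.

arc(right, 2), arc(right, 2)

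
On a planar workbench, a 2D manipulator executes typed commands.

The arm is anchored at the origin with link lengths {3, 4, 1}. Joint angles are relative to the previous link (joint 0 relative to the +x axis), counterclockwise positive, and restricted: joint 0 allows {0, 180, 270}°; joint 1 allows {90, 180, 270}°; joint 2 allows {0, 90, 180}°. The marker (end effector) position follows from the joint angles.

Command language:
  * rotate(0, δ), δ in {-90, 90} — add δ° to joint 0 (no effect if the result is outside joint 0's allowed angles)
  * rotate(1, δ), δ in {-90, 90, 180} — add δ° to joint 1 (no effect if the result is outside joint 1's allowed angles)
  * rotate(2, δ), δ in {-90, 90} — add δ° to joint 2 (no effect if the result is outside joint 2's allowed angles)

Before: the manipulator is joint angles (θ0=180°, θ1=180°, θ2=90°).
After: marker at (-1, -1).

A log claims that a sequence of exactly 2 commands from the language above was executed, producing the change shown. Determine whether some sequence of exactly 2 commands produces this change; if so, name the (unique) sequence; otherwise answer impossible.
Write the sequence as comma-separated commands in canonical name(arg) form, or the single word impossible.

from: joint angles (θ0=180°, θ1=180°, θ2=90°)
[1] after rotate(0, 90): joint angles (θ0=270°, θ1=180°, θ2=90°)
[2] after rotate(0, 90): joint angles (θ0=0°, θ1=180°, θ2=90°)
all 49 alternatives checked — unique.

rotate(0, 90), rotate(0, 90)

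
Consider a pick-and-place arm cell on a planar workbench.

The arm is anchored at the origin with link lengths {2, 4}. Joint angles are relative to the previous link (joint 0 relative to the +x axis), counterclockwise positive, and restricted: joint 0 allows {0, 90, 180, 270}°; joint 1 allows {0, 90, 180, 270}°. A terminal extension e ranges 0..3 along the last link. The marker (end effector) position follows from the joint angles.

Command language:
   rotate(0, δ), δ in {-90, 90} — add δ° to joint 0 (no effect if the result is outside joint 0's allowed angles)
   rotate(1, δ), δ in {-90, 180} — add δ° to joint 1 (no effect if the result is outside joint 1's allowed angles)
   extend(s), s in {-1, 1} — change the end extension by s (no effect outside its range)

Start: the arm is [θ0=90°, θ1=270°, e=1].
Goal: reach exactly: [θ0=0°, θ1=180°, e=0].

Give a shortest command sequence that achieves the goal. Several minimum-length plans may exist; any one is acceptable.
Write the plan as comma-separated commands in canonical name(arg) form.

rotate(0, -90), extend(-1), rotate(1, -90)

start: [θ0=90°, θ1=270°, e=1]
1. rotate(0, -90) → [θ0=0°, θ1=270°, e=1]
2. extend(-1) → [θ0=0°, θ1=270°, e=0]
3. rotate(1, -90) → [θ0=0°, θ1=180°, e=0]
nothing shorter than 3 reaches the goal.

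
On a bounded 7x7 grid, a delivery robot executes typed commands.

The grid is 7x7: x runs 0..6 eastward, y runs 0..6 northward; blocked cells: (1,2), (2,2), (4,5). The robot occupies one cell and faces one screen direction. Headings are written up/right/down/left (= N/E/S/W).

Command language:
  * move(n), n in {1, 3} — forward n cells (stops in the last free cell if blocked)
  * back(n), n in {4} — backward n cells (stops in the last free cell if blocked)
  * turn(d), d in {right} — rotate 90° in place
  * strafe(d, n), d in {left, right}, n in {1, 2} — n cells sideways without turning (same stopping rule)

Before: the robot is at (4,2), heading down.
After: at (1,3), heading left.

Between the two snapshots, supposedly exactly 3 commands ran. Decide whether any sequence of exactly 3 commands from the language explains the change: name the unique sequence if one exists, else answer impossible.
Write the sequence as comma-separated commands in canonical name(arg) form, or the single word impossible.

key: running move(3) before turn(right) would end elsewhere — order is forced
from: at (4,2), heading down
1. turn(right) → at (4,2), heading left
2. strafe(right, 1) → at (4,3), heading left
3. move(3) → at (1,3), heading left
no other 3-command option fits: unique.

turn(right), strafe(right, 1), move(3)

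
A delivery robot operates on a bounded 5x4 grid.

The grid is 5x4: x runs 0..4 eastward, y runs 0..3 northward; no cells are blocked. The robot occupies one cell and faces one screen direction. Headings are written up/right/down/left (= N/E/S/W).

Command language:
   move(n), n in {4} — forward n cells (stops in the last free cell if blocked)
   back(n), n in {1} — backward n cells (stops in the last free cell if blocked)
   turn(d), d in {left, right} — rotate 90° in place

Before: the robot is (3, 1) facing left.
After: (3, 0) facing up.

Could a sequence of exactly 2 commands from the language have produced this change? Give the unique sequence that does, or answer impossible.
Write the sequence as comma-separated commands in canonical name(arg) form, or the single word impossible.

turn(right), back(1)

key: position moved to (3,0) AND the heading swung to N — translation plus rotation needed
t0: (3, 1) facing left
step 1 (turn(right)): (3, 1) facing up
step 2 (back(1)): (3, 0) facing up
no other 2-command option fits: unique.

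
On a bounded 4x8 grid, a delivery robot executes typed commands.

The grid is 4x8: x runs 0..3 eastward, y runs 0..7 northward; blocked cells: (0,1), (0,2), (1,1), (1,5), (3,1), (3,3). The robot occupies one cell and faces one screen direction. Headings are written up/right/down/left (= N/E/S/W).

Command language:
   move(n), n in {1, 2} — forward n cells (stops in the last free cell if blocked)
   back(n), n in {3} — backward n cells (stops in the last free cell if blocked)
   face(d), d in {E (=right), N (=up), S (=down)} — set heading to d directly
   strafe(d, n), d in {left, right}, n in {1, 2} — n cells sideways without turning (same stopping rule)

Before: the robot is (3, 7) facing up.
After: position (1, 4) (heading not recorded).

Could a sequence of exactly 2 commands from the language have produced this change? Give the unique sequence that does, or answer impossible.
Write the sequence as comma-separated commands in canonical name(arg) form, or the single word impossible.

back(3), strafe(left, 2)

key: running strafe(left, 2) before back(3) would end elsewhere — order is forced
from: (3, 7) facing up
[1] after back(3): (3, 4) facing up
[2] after strafe(left, 2): (1, 4) facing up
no other 2-command option fits: unique.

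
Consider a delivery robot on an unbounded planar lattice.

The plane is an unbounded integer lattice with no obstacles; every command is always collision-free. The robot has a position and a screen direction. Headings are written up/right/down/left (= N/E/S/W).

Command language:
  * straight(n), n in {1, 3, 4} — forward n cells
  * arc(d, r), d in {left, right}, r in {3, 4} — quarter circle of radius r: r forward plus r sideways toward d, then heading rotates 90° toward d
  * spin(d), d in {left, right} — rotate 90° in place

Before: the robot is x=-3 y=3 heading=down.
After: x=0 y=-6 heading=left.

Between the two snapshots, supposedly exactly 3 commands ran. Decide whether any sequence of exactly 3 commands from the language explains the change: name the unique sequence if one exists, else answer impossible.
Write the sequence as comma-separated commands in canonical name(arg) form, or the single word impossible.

arc(left, 3), arc(right, 3), arc(right, 3)

key: cell and facing (now W) both changed — the 3 commands mix motion and turning
start: x=-3 y=3 heading=down
1. arc(left, 3) → x=0 y=0 heading=right
2. arc(right, 3) → x=3 y=-3 heading=down
3. arc(right, 3) → x=0 y=-6 heading=left
all 729 alternatives checked — unique.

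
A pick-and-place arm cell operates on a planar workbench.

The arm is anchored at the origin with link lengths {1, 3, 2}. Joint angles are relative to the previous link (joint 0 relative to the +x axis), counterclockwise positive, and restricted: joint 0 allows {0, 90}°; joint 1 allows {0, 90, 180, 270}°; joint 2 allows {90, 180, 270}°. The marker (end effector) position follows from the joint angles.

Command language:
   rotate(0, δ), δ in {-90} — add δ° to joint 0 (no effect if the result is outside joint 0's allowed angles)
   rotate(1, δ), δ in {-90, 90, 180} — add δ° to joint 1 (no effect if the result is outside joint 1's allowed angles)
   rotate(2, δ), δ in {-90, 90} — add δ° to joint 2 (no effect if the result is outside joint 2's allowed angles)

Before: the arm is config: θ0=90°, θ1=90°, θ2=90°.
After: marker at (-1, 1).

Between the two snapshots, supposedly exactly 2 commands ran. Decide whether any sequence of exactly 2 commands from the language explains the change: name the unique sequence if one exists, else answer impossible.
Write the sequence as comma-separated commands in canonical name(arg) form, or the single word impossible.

rotate(2, -90), rotate(2, 90)

key: order matters: swapping rotate(2, -90) and rotate(2, 90) lands elsewhere
t0: config: θ0=90°, θ1=90°, θ2=90°
step 1 (rotate(2, -90)): config: θ0=90°, θ1=90°, θ2=90°
step 2 (rotate(2, 90)): config: θ0=90°, θ1=90°, θ2=180°
no other 2-command option fits: unique.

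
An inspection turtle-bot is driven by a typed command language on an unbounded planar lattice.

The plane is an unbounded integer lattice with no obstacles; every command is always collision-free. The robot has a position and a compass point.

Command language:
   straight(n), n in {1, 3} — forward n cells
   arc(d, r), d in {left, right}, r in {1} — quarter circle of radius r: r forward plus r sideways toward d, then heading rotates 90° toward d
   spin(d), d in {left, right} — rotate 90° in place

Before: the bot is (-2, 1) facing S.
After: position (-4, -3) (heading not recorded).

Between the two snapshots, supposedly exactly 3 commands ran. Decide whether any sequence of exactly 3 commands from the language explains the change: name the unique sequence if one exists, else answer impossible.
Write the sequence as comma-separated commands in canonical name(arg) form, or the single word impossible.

straight(3), arc(right, 1), straight(1)

key: order matters: swapping straight(3) and straight(1) lands elsewhere
initial: (-2, 1) facing S
step 1 (straight(3)): (-2, -2) facing S
step 2 (arc(right, 1)): (-3, -3) facing W
step 3 (straight(1)): (-4, -3) facing W
no rival 3-sequence matches.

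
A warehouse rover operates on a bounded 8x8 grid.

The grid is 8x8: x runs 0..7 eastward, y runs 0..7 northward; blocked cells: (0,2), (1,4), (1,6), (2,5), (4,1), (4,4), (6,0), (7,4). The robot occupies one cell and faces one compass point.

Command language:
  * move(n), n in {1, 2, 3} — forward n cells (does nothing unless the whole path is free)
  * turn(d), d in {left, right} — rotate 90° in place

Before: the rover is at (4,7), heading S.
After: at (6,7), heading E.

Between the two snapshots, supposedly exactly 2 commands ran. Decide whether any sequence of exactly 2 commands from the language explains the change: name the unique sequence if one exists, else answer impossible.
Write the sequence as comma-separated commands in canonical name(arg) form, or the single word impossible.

turn(left), move(2)

key: position moved to (6,7) AND the heading swung to E — translation plus rotation needed
begin: at (4,7), heading S
[1] after turn(left): at (4,7), heading E
[2] after move(2): at (6,7), heading E
no rival 2-sequence matches.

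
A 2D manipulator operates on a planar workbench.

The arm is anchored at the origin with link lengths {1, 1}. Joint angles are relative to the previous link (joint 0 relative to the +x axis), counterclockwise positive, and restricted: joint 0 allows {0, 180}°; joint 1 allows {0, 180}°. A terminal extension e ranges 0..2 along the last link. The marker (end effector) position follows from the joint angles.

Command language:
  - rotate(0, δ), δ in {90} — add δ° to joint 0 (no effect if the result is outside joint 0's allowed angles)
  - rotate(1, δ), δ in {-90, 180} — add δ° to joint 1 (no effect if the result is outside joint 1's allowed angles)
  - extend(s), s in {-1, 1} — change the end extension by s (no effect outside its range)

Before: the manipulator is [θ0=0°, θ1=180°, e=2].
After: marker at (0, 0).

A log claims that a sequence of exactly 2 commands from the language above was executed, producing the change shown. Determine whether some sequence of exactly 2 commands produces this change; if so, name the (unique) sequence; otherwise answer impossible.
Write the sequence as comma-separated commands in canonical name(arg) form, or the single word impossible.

extend(-1), extend(-1)

initial: [θ0=0°, θ1=180°, e=2]
step 1 (extend(-1)): [θ0=0°, θ1=180°, e=1]
step 2 (extend(-1)): [θ0=0°, θ1=180°, e=0]
no rival 2-sequence matches.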